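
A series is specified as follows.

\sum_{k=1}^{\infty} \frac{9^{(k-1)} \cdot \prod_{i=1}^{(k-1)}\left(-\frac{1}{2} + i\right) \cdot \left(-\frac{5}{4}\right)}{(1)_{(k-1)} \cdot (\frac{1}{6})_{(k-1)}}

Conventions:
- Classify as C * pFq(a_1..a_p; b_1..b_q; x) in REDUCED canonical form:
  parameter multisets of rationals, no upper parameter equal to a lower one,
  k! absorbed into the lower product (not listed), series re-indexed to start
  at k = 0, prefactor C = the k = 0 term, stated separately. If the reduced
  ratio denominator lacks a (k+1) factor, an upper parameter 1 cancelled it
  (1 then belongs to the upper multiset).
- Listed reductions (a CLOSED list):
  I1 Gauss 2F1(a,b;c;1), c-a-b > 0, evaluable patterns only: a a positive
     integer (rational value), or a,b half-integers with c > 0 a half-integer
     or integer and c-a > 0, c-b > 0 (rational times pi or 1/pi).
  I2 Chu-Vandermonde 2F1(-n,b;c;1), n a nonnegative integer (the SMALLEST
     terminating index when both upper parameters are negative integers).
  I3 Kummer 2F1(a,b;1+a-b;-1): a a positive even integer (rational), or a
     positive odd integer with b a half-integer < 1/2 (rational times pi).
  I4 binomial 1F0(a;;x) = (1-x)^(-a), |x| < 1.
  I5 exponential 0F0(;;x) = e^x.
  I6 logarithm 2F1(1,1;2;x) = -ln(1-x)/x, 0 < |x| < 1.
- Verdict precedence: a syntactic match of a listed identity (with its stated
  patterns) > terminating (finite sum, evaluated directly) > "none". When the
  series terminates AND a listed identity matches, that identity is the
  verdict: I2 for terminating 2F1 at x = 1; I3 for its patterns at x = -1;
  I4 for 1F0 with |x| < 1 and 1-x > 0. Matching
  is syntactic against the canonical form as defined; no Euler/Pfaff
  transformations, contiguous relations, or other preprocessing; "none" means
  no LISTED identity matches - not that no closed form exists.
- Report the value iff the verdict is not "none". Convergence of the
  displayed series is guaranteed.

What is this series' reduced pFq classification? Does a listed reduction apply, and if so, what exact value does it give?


Key step: x = 9 and the running product (prefactor -5/4) telescopes to a rising factorial.
Adjacent-term ratio: r(k) = 9 * (k+\frac{1}{2}) / [(k+\frac{1}{6}) (k+1)] - rational; roots negated = parameters, x = 9, C = -\frac{5}{4}.

Reduced: x = 9, 1F1, upper = {\frac{1}{2}}, lower = {\frac{1}{6}}, C = -\frac{5}{4}. Verdict: none. No listed pattern accepts 1F1(\frac{1}{2}; \frac{1}{6}; 9).


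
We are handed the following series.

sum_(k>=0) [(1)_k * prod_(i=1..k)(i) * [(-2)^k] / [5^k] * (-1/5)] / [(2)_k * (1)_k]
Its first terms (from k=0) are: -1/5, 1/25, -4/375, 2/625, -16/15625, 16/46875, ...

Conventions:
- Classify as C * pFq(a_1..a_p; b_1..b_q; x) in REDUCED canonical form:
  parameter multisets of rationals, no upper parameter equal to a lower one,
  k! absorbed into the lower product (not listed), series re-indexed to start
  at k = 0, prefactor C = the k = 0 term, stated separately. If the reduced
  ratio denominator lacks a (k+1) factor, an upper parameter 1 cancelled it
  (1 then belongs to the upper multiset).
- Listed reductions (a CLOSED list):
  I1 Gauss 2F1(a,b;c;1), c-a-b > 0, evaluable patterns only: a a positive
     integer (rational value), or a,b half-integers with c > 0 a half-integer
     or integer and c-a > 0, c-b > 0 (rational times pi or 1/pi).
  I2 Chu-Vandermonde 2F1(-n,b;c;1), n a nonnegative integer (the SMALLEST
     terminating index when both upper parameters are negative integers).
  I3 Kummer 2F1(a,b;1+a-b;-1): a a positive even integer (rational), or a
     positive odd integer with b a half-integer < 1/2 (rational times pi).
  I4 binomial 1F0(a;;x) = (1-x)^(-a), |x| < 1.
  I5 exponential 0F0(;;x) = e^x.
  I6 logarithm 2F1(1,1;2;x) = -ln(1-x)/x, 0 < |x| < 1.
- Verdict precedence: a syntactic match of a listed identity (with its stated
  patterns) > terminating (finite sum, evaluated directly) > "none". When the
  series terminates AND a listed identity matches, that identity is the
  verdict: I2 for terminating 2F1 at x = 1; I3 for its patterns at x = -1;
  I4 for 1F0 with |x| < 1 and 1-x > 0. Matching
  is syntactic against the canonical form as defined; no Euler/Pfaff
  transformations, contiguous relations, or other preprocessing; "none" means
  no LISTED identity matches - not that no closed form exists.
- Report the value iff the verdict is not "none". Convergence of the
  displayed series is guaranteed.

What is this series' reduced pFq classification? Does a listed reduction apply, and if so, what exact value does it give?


Structural cue: t_0 = -1/5 here, and (1)_k (C = -1/5) is k! itself.
Adjacent-term ratio: r(k) = (-2/5) * (k+1) (k+1) / [(k+2) (k+1)] - poly over poly, x = (-2/5) from leading terms; C = -1/5 at k = 0.

The series (x = -2/5) is 2F1: upper {1, 1}, lower {2}, prefactor -1/5. Verdict (x = -2/5): logarithm (I6) applies (the logarithm: parameters (1,1;2), x = -2/5). Value: (-1/2) * ln(7/5).


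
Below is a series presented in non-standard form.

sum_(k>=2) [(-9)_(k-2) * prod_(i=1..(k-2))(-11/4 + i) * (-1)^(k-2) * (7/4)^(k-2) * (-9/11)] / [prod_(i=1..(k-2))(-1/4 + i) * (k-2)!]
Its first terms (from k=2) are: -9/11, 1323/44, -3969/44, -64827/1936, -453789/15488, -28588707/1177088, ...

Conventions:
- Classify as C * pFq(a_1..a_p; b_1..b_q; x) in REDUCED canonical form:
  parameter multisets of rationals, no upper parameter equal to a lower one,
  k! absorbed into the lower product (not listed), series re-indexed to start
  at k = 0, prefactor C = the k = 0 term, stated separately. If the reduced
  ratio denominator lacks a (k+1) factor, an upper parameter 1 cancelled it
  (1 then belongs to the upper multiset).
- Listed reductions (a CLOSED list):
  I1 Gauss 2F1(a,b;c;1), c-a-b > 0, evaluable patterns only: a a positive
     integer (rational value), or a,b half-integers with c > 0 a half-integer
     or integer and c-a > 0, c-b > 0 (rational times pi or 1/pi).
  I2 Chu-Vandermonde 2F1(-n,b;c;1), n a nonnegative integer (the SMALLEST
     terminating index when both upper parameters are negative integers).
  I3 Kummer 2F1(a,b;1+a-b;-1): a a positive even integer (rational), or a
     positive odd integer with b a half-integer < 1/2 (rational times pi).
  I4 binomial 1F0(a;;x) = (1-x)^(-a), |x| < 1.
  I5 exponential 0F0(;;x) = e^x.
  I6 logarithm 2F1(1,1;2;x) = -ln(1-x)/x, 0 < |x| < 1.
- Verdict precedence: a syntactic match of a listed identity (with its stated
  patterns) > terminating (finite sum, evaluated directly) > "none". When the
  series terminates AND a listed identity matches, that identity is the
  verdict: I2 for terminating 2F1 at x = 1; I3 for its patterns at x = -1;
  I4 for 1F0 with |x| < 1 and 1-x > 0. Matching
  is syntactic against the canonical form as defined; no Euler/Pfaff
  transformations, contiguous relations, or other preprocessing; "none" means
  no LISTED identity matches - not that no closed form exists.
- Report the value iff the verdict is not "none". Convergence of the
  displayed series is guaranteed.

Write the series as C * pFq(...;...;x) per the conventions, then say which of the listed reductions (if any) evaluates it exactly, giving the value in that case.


Key step: with t_0 = -9/11, the (-1)^k factor (C = -9/11) folds into the argument's sign.
Adjacent-term ratio: r(k) = (-7/4) * (k-9) (k-7/4) / [(k+3/4) (k+1)] - rational; roots negated = parameters, x = (-7/4), C = -9/11.

This is -9/11 * 2F1(-9, -7/4; 3/4; -7/4) in reduced canonical form. Verdict: terminating - upper parameter -9 makes this a finite sum (last index 9), evaluated exactly. Value: -6803299028859/39063912448.


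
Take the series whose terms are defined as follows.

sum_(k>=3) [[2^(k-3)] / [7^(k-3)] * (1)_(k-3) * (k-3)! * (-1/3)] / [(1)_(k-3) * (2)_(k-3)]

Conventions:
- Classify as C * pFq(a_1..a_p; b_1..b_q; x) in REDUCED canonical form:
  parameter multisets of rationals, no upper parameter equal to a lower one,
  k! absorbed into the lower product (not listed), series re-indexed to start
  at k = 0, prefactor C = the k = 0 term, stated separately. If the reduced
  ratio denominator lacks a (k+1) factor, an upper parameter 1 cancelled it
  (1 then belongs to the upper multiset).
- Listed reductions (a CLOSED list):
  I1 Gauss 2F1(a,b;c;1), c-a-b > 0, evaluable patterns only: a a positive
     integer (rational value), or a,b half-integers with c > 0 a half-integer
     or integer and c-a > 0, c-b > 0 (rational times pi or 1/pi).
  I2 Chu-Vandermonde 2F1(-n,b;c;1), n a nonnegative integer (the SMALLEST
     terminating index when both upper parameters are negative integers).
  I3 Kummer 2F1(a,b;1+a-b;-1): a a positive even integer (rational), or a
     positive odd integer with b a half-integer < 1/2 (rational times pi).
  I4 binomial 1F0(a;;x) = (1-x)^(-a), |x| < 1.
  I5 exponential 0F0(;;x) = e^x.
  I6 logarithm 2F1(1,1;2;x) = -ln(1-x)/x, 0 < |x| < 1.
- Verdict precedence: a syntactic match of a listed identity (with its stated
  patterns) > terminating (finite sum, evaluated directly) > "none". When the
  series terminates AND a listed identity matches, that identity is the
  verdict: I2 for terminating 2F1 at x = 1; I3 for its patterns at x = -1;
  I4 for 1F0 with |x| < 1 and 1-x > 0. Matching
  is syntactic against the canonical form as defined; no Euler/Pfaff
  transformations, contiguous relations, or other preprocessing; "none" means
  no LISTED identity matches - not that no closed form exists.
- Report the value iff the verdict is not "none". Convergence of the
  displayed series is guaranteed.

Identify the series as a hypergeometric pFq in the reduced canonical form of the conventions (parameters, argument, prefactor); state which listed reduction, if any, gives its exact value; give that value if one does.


Reduced: x = 2/7, 2F1, upper = {1, 1}, lower = {2}, C = -1/3. Verdict: logarithm (I6) fires (the logarithm: parameters (1,1;2), x = 2/7). Sum: (7/6) * ln(5/7).

Structural cue: x = (2/7) and (1)_k (prefactor -1/3) is k! itself.
Consecutive-term ratio: r(k) = (2/7) * (k+1) (k+1) / [(k+2) (k+1)] - rational in k, leading ratio (2/7); with t_0 = -1/3, classification follows.


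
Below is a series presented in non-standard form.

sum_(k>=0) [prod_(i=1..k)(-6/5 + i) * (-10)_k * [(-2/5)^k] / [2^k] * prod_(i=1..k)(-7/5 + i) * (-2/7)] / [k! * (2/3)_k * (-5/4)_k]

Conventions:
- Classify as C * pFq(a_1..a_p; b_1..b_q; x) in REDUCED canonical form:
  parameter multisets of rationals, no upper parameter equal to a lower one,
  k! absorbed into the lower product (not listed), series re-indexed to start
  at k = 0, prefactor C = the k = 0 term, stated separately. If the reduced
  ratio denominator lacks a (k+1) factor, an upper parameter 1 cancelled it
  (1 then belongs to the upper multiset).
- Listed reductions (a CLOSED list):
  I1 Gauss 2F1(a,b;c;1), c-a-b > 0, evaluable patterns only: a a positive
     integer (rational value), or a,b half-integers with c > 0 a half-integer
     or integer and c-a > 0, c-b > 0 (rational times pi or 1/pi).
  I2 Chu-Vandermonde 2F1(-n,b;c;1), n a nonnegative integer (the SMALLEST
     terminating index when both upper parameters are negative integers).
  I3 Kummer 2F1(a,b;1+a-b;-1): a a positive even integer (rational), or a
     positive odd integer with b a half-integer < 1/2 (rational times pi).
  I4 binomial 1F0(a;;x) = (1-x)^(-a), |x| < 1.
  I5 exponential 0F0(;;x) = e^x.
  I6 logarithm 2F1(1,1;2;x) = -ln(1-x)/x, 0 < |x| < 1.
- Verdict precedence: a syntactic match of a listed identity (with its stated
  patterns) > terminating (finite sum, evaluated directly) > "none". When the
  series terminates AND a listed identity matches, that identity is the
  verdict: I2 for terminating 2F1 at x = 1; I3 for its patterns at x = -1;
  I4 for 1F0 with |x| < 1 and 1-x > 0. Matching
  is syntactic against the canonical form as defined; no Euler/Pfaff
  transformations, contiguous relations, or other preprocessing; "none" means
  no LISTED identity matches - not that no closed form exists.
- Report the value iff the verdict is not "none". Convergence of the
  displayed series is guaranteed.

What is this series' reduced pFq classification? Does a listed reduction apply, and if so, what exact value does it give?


Key step: t_0 being -2/7, the running product (prefactor -2/7) telescopes to a rising factorial.
Ratio: r(k) = (-1/5) * (k-10) (k-2/5) (k-1/5) / [(k-5/4) (k+2/3) (k+1)] ; factor over Q: parameters, x = (-1/5), and C = -2/7.

Canonical form: C = -2/7 times 3F2 with upper {-10, -2/5, -1/5}, lower {-5/4, 2/3}, x = -1/5. Verdict: terminating - the sum ends at index 10 because -10 is a negative integer; exact evaluation follows. Value: -2115833556187210482992812970594/5975881940685212612152099609375.


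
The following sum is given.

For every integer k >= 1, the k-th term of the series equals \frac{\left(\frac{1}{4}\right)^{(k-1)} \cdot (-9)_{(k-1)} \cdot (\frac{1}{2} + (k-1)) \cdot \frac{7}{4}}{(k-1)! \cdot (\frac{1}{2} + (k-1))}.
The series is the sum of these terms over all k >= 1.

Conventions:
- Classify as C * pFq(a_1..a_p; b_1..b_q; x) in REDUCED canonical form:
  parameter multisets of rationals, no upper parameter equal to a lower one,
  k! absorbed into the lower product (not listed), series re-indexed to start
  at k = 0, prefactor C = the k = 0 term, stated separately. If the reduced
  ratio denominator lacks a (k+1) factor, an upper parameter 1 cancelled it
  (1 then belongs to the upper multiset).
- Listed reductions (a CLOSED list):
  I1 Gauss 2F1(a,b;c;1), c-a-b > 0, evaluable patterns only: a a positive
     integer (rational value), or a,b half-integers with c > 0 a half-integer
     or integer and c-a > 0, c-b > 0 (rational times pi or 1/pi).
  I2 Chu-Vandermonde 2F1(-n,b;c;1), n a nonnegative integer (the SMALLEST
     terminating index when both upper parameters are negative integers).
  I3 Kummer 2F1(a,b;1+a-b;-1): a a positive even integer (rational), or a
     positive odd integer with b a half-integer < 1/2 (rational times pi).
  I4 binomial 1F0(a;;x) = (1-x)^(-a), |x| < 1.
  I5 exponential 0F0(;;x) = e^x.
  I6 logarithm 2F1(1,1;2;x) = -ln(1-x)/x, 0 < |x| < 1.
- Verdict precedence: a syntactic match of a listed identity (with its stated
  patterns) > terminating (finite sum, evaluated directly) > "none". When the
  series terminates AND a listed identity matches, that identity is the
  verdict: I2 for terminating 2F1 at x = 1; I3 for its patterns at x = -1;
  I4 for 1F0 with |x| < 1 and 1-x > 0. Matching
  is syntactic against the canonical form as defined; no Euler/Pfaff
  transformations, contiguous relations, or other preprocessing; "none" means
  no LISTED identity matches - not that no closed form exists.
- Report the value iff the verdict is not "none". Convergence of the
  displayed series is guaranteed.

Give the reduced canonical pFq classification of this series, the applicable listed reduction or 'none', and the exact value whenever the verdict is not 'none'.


The series (x = \frac{1}{4}) is 1F0: upper {-9}, lower {-}, prefactor \frac{7}{4}. Verdict (x = \frac{1}{4}): the binomial series (I4) applies (the 1F0 binomial series: exponent 9, x = \frac{1}{4}). Hence: \frac{137781}{1048576}.

Structural cue: with t_0 = \frac{7}{4}, the factor k + 1/2 cancels (top and bottom), leaving prefactor 7/4.
Ratio: r(k) = \frac{1}{4} * (k-9) / [(k+1)] - rational in k. x = \frac{1}{4}; t_0 = \frac{7}{4}; negate the roots.


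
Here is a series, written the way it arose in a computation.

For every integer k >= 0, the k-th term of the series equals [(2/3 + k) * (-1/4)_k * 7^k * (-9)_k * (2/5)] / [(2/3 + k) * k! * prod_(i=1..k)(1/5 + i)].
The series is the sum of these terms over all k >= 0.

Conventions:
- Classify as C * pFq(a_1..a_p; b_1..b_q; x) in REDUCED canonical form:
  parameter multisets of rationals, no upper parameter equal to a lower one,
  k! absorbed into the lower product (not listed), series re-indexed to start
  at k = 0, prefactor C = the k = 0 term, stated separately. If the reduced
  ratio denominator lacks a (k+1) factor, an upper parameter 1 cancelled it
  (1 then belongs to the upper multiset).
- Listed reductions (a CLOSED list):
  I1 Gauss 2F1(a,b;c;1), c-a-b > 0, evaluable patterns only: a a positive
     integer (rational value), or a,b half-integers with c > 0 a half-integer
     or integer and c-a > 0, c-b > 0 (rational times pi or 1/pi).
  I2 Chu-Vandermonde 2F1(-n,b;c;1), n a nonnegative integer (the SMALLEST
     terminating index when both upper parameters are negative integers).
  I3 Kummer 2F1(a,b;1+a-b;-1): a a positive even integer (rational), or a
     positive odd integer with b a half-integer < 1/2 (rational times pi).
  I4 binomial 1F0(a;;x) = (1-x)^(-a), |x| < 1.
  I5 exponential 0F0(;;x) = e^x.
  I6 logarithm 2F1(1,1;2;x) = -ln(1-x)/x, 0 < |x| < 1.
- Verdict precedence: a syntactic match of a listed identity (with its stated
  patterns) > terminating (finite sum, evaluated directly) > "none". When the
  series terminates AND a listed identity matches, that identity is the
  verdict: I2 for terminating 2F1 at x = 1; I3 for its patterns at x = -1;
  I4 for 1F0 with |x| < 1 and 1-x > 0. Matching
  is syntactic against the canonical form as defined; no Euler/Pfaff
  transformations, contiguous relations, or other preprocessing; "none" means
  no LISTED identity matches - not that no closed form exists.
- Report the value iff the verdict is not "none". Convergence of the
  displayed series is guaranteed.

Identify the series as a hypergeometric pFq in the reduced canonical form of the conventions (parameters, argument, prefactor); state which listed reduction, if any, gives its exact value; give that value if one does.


At argument 7: a 2F1 with upper {-9, -1/4}, lower {6/5}, scaled by C = 2/5. Verdict: terminating - upper -9 stops the sum at k = 9; the 10 terms are added exactly. Sum: 1481440799472583899/60986186792960.

Key step: x = 7 and k + 2/3 divides numerator and denominator alike; C = 2/5 after cancelling.
Ratio: r(k) = 7 * (k-9) (k-1/4) / [(k+6/5) (k+1)] - rational in k, leading ratio 7; with t_0 = 2/5, classification follows.


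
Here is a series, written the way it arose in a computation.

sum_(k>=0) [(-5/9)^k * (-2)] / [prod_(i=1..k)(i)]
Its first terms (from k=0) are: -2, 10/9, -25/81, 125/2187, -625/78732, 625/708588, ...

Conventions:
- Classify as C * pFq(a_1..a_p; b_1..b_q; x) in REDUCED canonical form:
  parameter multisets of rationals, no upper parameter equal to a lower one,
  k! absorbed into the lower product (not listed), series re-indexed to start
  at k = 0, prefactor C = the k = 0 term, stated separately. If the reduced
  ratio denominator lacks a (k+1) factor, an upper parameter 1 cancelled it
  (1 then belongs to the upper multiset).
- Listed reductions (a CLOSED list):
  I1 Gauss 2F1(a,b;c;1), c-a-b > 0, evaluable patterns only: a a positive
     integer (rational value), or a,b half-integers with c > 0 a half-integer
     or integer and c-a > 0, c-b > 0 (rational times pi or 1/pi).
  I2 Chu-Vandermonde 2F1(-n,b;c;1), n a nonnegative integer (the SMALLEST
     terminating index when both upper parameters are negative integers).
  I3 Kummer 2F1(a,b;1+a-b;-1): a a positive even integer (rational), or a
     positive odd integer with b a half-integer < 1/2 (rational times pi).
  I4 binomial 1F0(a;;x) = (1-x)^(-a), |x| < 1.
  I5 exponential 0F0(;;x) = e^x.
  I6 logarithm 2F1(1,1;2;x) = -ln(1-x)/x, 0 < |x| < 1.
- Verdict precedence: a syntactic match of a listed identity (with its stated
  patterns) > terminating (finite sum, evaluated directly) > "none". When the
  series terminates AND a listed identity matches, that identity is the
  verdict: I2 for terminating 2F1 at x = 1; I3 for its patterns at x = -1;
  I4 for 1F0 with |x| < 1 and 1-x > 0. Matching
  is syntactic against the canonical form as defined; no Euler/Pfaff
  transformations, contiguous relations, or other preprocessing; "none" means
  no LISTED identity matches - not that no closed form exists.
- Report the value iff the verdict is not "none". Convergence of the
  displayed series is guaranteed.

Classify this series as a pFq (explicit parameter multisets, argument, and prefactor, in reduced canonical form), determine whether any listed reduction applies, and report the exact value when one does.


Prefactor -2, argument -5/9: 0F0 with upper {-} over lower {-}. Verdict (x = -5/9): the exponential series (I5) applies (the 0F0 exponential series at x = -5/9). Its exact value is (-2) * e^(-5/9).

Structural cue: x = (-5/9) and the product of the first k integers (C = -2) is k!.
Step ratio: r(k) = (-5/9) * 1 / [(k+1)] - rational in k, leading ratio (-5/9); with t_0 = -2, classification follows.


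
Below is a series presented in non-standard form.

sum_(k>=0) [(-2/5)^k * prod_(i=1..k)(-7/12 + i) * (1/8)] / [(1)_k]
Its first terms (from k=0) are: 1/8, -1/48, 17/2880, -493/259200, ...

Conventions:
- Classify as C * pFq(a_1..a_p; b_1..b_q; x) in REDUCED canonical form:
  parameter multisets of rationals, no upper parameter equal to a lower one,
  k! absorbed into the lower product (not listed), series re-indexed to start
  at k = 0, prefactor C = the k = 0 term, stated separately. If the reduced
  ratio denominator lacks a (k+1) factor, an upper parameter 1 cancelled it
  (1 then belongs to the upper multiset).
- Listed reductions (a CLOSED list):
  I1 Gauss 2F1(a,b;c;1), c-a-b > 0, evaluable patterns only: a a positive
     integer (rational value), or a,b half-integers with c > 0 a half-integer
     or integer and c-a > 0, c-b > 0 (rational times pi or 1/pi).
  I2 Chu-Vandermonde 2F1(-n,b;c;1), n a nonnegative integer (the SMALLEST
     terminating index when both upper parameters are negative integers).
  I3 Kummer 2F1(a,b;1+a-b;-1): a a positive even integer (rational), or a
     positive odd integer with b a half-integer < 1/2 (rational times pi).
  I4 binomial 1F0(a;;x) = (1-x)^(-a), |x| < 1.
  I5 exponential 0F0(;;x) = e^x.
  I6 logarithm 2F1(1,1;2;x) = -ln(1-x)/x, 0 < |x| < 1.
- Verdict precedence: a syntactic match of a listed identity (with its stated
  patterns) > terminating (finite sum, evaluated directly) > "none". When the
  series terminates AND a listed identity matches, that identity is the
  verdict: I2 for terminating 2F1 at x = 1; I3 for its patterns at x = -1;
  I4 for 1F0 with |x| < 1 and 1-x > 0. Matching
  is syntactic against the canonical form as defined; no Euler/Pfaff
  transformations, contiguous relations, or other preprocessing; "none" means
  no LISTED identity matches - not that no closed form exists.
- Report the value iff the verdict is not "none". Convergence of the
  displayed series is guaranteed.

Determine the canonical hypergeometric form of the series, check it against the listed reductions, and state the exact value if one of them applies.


Prefactor 1/8, argument -2/5: 1F0 with upper {5/12} over lower {-}. Verdict at x = -2/5: the I4 binomial reduction matches (the 1F0 binomial series: exponent -5/12, x = -2/5). Sum: (1/8) * (7/5)^(-5/12).

Structural cue: from the first term 1/8: (1)_k (C = 1/8) is k! itself.
Term ratio: r(k) = (-2/5) * (k+5/12) / [(k+1)] - rational; roots negated = parameters, x = (-2/5), C = 1/8.


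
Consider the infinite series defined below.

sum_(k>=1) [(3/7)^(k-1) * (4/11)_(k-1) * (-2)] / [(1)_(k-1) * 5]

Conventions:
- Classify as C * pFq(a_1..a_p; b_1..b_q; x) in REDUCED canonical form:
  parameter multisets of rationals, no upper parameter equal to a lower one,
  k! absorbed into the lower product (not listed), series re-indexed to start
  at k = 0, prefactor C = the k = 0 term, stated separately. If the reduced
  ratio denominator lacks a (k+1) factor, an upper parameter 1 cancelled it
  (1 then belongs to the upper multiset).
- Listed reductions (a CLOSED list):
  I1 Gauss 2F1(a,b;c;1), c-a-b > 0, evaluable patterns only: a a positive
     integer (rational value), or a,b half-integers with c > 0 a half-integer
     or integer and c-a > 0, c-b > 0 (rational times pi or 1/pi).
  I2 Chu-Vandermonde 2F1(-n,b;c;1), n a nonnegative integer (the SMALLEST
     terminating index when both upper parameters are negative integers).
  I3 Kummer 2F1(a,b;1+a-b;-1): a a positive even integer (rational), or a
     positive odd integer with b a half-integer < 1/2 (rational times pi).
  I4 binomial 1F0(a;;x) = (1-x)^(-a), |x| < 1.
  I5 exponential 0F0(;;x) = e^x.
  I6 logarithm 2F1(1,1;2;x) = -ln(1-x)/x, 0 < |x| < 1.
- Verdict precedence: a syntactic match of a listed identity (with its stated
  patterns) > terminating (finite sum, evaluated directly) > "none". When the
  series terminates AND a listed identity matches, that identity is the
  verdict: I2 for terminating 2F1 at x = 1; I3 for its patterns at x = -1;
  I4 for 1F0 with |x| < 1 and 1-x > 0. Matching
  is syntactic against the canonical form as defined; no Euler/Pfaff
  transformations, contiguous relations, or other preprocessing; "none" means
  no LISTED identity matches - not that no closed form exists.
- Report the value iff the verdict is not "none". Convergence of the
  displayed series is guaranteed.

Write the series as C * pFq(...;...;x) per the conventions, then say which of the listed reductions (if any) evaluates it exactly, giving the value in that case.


The tell: t_0 being -2/5, (1)_k (C = -2/5, x = 3/7) is k! itself.
Consecutive-term ratio: r(k) = (3/7) * (k+4/11) / [(k+1)] - rational; roots negated = parameters, x = (3/7), C = -2/5.

Reduced: x = 3/7, 1F0, upper = {4/11}, lower = {-}, C = -2/5. Verdict: this is the I4 binomial reduction (the 1F0 binomial series: exponent -4/11, x = 3/7). Value: (-2/5) * (4/7)^(-4/11).


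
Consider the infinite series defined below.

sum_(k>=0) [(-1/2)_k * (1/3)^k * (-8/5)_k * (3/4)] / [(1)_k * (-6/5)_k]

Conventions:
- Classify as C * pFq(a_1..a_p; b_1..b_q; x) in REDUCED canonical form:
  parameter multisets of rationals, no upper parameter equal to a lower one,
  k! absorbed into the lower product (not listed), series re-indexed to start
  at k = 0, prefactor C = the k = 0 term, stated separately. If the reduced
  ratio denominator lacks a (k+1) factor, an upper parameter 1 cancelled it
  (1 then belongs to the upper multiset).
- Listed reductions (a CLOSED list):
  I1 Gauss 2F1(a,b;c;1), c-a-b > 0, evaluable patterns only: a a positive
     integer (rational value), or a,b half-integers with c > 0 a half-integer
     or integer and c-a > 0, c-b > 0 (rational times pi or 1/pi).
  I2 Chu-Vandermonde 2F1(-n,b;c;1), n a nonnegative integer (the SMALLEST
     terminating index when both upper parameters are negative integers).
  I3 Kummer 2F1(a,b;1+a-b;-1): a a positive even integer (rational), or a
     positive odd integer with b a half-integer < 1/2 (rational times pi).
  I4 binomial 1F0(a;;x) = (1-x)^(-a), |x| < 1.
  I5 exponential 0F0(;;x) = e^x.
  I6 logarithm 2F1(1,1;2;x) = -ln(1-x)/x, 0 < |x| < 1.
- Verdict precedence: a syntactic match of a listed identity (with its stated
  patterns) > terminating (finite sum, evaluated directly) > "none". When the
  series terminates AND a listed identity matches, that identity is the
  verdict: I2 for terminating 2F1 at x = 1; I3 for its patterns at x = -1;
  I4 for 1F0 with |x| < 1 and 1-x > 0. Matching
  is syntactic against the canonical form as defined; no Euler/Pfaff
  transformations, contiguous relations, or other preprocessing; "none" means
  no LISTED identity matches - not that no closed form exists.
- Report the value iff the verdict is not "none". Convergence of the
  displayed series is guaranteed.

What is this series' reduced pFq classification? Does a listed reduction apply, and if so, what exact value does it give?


Canonical form: C = 3/4 times 2F1 with upper {-8/5, -1/2}, lower {-6/5}, x = 1/3. Verdict: none. No listed pattern accepts 2F1(-8/5, -1/2; -6/5; 1/3).

Key observation: with t_0 = 3/4, (1)_k (C = 3/4, x = 1/3) is k! itself.
Adjacent-term ratio: r(k) = (1/3) * (k-8/5) (k-1/2) / [(k-6/5) (k+1)] - rational in k. x = (1/3); t_0 = 3/4; negate the roots.


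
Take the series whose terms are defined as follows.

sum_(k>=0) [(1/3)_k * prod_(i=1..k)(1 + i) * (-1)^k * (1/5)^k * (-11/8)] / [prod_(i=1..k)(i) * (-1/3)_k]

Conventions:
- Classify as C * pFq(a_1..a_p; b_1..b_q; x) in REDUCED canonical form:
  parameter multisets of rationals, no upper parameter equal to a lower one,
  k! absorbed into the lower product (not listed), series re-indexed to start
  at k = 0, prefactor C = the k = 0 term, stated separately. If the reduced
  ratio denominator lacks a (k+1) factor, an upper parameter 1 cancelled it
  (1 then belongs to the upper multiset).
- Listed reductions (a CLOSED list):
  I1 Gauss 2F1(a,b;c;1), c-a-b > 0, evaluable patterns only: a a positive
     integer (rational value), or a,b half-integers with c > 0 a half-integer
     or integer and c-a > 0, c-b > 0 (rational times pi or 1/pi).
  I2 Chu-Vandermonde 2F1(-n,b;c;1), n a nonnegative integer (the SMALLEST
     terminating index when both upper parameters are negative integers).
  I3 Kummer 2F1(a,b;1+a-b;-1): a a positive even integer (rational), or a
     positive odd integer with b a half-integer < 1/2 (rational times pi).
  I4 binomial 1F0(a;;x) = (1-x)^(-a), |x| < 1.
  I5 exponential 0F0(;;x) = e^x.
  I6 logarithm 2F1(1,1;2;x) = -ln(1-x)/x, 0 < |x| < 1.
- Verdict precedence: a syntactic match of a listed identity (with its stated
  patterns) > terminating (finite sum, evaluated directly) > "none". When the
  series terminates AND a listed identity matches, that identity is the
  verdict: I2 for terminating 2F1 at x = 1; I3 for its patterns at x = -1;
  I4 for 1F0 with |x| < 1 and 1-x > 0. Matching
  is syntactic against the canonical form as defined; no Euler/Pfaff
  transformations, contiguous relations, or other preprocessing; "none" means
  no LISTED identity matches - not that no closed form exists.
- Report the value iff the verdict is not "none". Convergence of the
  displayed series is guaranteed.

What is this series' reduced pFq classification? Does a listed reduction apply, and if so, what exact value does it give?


Classification (C = -11/8): 2F1 with upper {1/3, 2}, lower {-1/3}, argument x = -1/5. Verdict: none (x = -1/5): each listed identity misses the multisets {1/3, 2} ; {-1/3}.

First insight: x = (-1/5) and the (-1)^k factor (prefactor -11/8) folds into the argument's sign.
Adjacent-term ratio: r(k) = (-1/5) * (k+1/3) (k+2) / [(k-1/3) (k+1)] ; factor over Q: parameters, x = (-1/5), and C = -11/8.


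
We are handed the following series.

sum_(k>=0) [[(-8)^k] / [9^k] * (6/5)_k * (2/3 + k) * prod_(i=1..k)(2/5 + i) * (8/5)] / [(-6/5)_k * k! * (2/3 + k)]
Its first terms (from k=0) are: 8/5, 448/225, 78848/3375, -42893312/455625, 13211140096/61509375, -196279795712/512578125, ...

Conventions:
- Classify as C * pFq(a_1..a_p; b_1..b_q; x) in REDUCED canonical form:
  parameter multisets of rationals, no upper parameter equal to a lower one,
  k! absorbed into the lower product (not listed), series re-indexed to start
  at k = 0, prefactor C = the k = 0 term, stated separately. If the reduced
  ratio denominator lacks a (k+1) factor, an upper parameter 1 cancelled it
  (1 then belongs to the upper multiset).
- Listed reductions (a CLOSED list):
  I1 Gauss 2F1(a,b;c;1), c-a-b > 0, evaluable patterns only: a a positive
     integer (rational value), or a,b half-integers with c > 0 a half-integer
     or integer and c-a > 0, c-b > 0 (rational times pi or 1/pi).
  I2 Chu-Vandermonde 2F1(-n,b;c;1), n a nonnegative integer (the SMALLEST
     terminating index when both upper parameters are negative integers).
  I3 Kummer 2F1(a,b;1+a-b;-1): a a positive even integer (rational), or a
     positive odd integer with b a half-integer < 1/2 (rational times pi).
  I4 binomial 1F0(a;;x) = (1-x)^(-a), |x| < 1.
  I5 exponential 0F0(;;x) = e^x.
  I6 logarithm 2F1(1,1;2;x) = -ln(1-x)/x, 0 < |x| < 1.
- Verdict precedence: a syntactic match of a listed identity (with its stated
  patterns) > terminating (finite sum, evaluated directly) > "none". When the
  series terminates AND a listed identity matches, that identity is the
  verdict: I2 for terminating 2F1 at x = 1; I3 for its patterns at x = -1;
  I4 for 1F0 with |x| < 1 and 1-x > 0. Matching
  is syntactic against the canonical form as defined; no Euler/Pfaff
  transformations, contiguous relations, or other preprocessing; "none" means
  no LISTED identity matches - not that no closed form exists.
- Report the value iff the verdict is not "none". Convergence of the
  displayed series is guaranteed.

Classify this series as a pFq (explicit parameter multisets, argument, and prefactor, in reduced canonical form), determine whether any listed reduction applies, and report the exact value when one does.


This is 8/5 * 2F1(6/5, 7/5; -6/5; -8/9) in reduced canonical form. Verdict: no listed reduction: x = -8/9 and upper {6/5, 7/5} fail every I1-I6 pattern.

The tell: from the first term 8/5: k + 2/3 divides numerator and denominator alike; prefactor 8/5 after cancelling.
Adjacent-term ratio: r(k) = (-8/9) * (k+6/5) (k+7/5) / [(k-6/5) (k+1)] - rational; roots negated = parameters, x = (-8/9), C = 8/5.


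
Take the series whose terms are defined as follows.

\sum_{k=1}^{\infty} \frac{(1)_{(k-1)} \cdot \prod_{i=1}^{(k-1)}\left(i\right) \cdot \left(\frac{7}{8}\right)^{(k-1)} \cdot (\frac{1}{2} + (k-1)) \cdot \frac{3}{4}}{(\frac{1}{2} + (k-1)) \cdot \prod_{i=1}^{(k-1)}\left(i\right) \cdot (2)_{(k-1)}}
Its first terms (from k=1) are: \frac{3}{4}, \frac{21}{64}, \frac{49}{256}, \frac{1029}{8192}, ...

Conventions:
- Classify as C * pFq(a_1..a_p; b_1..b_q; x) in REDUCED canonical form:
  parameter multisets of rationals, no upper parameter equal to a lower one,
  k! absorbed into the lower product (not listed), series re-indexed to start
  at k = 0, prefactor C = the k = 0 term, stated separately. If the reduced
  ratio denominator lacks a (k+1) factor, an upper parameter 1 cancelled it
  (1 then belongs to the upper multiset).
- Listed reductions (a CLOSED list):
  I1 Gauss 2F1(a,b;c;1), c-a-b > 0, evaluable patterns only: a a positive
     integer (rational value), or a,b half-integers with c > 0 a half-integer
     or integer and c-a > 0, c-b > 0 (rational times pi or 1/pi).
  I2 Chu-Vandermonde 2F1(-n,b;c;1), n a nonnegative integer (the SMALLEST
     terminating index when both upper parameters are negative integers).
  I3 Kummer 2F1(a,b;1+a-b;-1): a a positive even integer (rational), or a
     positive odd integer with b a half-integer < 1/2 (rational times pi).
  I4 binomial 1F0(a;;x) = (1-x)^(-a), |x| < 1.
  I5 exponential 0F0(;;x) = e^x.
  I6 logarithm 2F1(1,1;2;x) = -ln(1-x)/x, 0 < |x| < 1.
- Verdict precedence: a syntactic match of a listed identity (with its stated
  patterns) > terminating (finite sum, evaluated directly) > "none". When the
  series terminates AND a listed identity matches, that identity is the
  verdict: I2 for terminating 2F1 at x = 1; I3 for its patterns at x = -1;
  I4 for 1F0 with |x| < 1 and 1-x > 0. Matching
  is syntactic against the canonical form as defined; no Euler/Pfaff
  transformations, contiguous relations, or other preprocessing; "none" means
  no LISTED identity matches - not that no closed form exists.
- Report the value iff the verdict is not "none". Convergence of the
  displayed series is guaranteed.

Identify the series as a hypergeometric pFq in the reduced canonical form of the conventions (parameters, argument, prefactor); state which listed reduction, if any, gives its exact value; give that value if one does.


Reduced: x = \frac{7}{8}, 2F1, upper = {1, 1}, lower = {2}, C = \frac{3}{4}. Verdict: the I6 logarithm reduction fires (the logarithm: parameters (1,1;2), x = \frac{7}{8}). Its exact value is \left(-\frac{6}{7}\right) \cdot \ln\left(\frac{1}{8}\right).

Key step: x = \frac{7}{8} and the running product (prefactor 3/4) telescopes to a rising factorial.
Ratio: r(k) = \frac{7}{8} * (k+1) (k+1) / [(k+2) (k+1)] - poly over poly, x = \frac{7}{8} from leading terms; C = \frac{3}{4} at k = 0.


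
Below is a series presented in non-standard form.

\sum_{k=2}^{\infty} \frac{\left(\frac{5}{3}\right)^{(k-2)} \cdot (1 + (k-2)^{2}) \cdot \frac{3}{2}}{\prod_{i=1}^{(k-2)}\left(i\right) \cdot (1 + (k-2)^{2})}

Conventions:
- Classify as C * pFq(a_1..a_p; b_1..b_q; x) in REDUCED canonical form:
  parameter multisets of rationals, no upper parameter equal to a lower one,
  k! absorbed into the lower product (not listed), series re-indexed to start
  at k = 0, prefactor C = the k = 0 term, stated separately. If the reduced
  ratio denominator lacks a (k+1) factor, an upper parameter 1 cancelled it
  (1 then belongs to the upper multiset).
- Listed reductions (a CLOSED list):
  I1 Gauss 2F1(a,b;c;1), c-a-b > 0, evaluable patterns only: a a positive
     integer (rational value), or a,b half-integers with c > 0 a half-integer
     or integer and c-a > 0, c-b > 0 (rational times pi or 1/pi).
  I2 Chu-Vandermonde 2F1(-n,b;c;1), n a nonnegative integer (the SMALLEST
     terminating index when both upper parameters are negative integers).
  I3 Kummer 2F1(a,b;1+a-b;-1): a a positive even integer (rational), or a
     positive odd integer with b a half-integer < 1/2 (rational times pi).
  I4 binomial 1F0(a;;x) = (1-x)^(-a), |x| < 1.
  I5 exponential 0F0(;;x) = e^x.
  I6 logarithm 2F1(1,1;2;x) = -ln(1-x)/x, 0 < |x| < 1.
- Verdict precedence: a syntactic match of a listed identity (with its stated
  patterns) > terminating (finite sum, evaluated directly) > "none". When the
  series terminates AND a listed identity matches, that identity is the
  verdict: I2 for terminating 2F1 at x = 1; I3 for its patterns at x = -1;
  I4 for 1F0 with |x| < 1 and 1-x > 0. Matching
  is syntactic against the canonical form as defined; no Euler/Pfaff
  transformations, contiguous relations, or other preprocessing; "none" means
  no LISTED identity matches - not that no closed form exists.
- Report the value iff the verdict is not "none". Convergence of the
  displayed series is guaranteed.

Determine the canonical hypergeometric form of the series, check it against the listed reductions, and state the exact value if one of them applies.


At argument \frac{5}{3}: a 0F0 with upper {-}, lower {-}, scaled by C = \frac{3}{2}. Verdict: the I5 exponential reduction fires (the 0F0 exponential series at x = \frac{5}{3}). Value: \frac{3}{2} \cdot e^{\frac{5}{3}}.

The tell: t_0 being \frac{3}{2}, k^2 + 1 divides numerator and denominator alike; C = 3/2 after cancelling.
Ratio: r(k) = \frac{5}{3} * 1 / [(k+1)] - poly over poly, x = \frac{5}{3} from leading terms; C = \frac{3}{2} at k = 0.


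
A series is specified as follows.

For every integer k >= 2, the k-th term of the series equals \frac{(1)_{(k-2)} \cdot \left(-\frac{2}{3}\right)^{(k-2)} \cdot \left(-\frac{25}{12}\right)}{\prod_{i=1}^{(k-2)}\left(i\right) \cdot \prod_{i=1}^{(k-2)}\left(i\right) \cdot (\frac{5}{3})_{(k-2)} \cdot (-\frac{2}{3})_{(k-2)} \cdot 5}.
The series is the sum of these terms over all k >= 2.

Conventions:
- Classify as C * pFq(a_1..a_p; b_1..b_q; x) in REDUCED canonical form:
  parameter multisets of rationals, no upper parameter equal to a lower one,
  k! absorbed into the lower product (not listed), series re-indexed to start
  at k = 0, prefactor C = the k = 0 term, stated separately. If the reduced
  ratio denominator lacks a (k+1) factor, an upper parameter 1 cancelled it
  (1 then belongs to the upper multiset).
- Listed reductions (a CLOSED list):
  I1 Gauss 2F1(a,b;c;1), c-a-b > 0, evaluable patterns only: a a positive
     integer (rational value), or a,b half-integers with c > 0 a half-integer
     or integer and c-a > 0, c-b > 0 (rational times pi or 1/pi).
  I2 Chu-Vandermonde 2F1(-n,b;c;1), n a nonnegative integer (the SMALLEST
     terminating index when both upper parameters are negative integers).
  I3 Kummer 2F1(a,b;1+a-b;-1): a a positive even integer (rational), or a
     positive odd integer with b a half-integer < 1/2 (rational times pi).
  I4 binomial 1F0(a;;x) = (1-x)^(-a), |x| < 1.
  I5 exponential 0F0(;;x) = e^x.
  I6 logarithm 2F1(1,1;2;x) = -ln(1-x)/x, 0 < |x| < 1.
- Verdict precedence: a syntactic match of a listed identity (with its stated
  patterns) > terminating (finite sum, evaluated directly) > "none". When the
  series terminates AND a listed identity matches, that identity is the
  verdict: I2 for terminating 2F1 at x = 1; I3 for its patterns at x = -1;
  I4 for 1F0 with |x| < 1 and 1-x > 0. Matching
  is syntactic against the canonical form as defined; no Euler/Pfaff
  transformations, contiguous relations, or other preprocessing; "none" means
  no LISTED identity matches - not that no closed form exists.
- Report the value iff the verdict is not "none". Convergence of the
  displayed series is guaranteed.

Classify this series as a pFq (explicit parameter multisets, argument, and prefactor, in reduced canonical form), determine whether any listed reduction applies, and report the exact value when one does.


Key observation: t_0 being -\frac{5}{12}, the product of the first k integers (prefactor -5/12) is k!.
Ratio: r(k) = -\frac{2}{3} * 1 / [(k-\frac{2}{3}) (k+\frac{5}{3}) (k+1)] - rational in k, leading ratio -\frac{2}{3}; with t_0 = -\frac{5}{12}, classification follows.

x = -\frac{2}{3} here; the reduced form reads 0F2, upper {-}, lower {-\frac{2}{3}, \frac{5}{3}}, C = -\frac{5}{12}. Verdict: none. Every listed pattern misses the 0F2 form at -\frac{2}{3}, upper {-}.
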